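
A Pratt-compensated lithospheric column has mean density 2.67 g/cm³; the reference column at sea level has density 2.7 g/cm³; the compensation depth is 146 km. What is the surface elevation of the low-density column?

1.64 km

ρ_ref D = ρ (D + h) → h = D (ρ_ref − ρ)/ρ.
h = 146 km × (2.7 − 2.67)/2.67 = 1.64 km.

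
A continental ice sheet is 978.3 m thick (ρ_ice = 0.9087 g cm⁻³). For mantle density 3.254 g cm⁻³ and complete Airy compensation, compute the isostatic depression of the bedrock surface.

In Airy isostatic equilibrium: the ice load ρ_ice t is balanced by mantle displaced below, ρ_m s.
s = t ρ_ice / ρ_m = 978.3 m × 0.9087/3.254 = 273 m.

273 m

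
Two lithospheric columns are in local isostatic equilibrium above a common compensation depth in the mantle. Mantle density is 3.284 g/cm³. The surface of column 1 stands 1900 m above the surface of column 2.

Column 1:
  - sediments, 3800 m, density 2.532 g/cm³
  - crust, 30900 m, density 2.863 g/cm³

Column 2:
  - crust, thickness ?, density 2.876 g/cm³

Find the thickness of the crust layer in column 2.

23600 m

Take the compensation level at the base of the deeper column (depth z_c below the surface of column 1) and equate Σ ρ_i t_i down to z_c; mantle fills any gap and the z_c terms cancel.
Column 1: 3800×2.532 + 30900×2.863 + (z_c − 34700)×3.284
Column 2: 1900×0 + x×2.876 + (z_c − 1900 − 0 − x)×3.284
The z_c×3.284 term appears on both sides and cancels. Collect the known terms of each column as K = Σ(ρt)_known − 3.284 × (depth of known layers): K_1 = 98088.3 − 3.284×34700 = −15866.5; K_2 = 0 − 3.284×(1900 + 0) = −6239.6.
Balance: K_1 = K_2 − x×(3.284 − 2.876), so x = (K_2 − K_1)/(3.284 − 2.876) = 9626.9/0.408 = 23600 m.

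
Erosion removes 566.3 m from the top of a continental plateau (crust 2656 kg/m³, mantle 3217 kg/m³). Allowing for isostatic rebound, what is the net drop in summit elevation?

Rebound u = e ρ_c/ρ_m = 566.3 m × 2656/3217 = 467.5 m.
Net surface drop = e − u = 566.3 m − 467.5 m = e (ρ_m − ρ_c)/ρ_m = 98.8 m.

98.8 m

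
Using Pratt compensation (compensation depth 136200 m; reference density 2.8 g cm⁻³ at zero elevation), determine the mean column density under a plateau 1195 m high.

2.78 g cm⁻³

Pratt balance: ρ_ref D = ρ (D + h).
ρ = ρ_ref D/(D + h) = 2.8 × 136200 m/(136200 m + 1195 m) = 2.78 g cm⁻³.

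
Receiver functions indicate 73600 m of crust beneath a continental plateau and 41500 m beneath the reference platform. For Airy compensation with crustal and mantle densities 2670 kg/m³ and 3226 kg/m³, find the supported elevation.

5530 m

Excess crust Δ = 73600 m − 41500 m = 32100 m, split between elevation h and root r with h + r = Δ.
Airy balance ρ_c h = (ρ_m − ρ_c) r gives r = h ρ_c/(ρ_m − ρ_c), so h (1 + ρ_c/(ρ_m − ρ_c)) = Δ, i.e. h = Δ (ρ_m − ρ_c)/ρ_m.
h = 32100 m × 556/3226 = 5530 m.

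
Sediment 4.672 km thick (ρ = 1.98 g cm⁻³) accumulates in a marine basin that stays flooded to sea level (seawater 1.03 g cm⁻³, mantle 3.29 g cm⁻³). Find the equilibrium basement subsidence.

1.96 km

Submarine loading: the sediment displaces seawater, and the subsidence is in turn flooded, so s (ρ_m − ρ_w) = t (ρ_sed − ρ_w).
s = 4.672 km × (1.98 − 1.03) / (3.29 − 1.03) = 1.96 km.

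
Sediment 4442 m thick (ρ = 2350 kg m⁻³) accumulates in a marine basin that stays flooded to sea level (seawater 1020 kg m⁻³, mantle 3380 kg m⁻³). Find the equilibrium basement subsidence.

Submarine loading: the sediment displaces seawater, and the subsidence is in turn flooded, so s (ρ_m − ρ_w) = t (ρ_sed − ρ_w).
s = 4442 m × (2350 − 1020) / (3380 − 1020) = 2500 m.

2500 m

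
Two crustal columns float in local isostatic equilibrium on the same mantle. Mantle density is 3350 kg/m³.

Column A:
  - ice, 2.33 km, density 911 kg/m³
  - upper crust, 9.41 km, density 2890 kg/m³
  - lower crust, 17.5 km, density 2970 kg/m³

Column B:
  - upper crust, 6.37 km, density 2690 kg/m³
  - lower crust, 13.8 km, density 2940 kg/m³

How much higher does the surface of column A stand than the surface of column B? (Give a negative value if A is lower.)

For any compensation level in the mantle, the mantle terms cancel and isostasy reduces to e = (Σt_A − Σt_B) − (Σ(ρt)_A − Σ(ρt)_B) / ρ_m.
Σt_A = 29.24 km; Σt_B = 20.17 km; Σ(ρt)_A = 81292.53; Σ(ρt)_B = 57707.3 (in km·kg/m³).
e = (29.24 − 20.17) − (81292.53 − 57707.3) / 3350 = 2.03 km.

2.03 km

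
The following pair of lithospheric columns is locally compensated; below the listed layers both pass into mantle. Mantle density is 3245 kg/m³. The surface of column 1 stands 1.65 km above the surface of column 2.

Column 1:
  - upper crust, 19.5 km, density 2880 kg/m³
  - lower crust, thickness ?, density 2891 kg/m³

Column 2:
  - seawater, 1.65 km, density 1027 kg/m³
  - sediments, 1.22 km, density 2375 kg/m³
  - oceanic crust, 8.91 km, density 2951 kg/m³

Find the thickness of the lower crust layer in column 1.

Take the compensation level at the base of the deeper column (depth z_c below the surface of column 1) and equate Σ ρ_i t_i down to z_c; mantle fills any gap and the z_c terms cancel.
Column 1: 19.5×2880 + x×2891 + (z_c − 19.5 − x)×3245
Column 2: 1.65×0 + 1.65×1027 + 1.22×2375 + 8.91×2951 + (z_c − 1.65 − 11.78)×3245
The z_c×3245 term appears on both sides and cancels. Collect the known terms of each column as K = Σ(ρt)_known − 3245 × (depth of known layers): K_1 = 56160 − 3245×19.5 = −7117.5; K_2 = 30885.46 − 3245×(1.65 + 11.78) = −12694.89.
Balance: K_1 − x×(3245 − 2891) = K_2, so x = (K_1 − K_2)/(3245 − 2891) = 5577.39/354 = 15.8 km.

15.8 km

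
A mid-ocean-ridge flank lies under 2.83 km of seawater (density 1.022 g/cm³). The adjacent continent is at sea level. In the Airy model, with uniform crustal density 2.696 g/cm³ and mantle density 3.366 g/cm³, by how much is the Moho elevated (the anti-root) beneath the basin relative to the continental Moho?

Balancing pressure at the compensation depth: replacing crust with seawater at the top is compensated by replacing crust with mantle at the base: d (ρ_c − ρ_w) = a (ρ_m − ρ_c).
a = d (ρ_c − ρ_w)/(ρ_m − ρ_c) = 2.83 km × 1.674/0.67 = 7.07 km.

7.07 km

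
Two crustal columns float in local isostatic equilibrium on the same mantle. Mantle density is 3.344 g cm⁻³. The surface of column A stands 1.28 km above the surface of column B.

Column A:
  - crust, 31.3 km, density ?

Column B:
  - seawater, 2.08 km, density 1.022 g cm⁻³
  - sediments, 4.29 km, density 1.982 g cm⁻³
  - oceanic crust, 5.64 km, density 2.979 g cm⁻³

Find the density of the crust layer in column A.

Take the compensation level at the base of the deeper column (depth z_c below the surface of column A) and equate Σ ρ_i t_i down to z_c; mantle fills any gap and the z_c terms cancel.
Column A: 31.3×ρ + (z_c − 31.3)×3.344
Column B: 1.28×0 + 2.08×1.022 + 4.29×1.982 + 5.64×2.979 + (z_c − 1.28 − 12.01)×3.344
The z_c×3.344 term appears on both sides and cancels. Collect the known terms of each column as K = Σ(ρt)_known − 3.344 × (depth of known layers): K_A = 0 − 3.344×31.3 = −104.6672; K_B = 27.4301 − 3.344×(1.28 + 12.01) = −17.01166.
Balance: K_A + 31.3×ρ = K_B, so ρ = (K_B − K_A)/31.3 = 87.6555/31.3 = 2.8 g cm⁻³.

2.8 g cm⁻³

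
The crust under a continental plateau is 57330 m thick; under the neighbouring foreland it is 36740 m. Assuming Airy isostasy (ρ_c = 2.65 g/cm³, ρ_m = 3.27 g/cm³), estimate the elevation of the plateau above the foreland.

3900 m

Excess crust Δ = 57330 m − 36740 m = 20590 m, split between elevation h and root r with h + r = Δ.
Airy balance ρ_c h = (ρ_m − ρ_c) r gives r = h ρ_c/(ρ_m − ρ_c), so h (1 + ρ_c/(ρ_m − ρ_c)) = Δ, i.e. h = Δ (ρ_m − ρ_c)/ρ_m.
h = 20590 m × 0.62/3.27 = 3900 m.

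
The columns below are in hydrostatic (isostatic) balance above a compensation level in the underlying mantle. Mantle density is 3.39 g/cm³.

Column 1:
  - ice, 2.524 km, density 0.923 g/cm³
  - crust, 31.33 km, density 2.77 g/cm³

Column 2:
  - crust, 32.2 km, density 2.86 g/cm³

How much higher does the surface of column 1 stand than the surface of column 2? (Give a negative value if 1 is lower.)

For any compensation level in the mantle, the mantle terms cancel and isostasy reduces to e = (Σt_1 − Σt_2) − (Σ(ρt)_1 − Σ(ρt)_2) / ρ_m.
Σt_1 = 33.854 km; Σt_2 = 32.2 km; Σ(ρt)_1 = 89.113752; Σ(ρt)_2 = 92.092 (in km·g/cm³).
e = (33.854 − 32.2) − (89.113752 − 92.092) / 3.39 = 2.53 km.

2.53 km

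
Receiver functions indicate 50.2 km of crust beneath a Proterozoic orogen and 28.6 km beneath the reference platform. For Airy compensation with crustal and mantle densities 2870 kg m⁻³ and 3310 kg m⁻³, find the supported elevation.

Excess crust Δ = 50.2 km − 28.6 km = 21.6 km, split between elevation h and root r with h + r = Δ.
Airy balance ρ_c h = (ρ_m − ρ_c) r gives r = h ρ_c/(ρ_m − ρ_c), so h (1 + ρ_c/(ρ_m − ρ_c)) = Δ, i.e. h = Δ (ρ_m − ρ_c)/ρ_m.
h = 21.6 km × 440/3310 = 2.87 km.

2.87 km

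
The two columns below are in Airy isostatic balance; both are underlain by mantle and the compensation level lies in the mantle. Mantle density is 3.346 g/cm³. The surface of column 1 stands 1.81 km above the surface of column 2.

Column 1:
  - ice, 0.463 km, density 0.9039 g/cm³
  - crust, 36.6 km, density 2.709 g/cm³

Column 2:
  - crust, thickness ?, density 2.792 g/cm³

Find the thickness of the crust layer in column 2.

33.2 km

Take the compensation level at the base of the deeper column (depth z_c below the surface of column 1) and equate Σ ρ_i t_i down to z_c; mantle fills any gap and the z_c terms cancel.
Column 1: 0.463×0.9039 + 36.6×2.709 + (z_c − 37.063)×3.346
Column 2: 1.81×0 + x×2.792 + (z_c − 1.81 − 0 − x)×3.346
The z_c×3.346 term appears on both sides and cancels. Collect the known terms of each column as K = Σ(ρt)_known − 3.346 × (depth of known layers): K_1 = 99.5679057 − 3.346×37.063 = −24.4448923; K_2 = 0 − 3.346×(1.81 + 0) = −6.05626.
Balance: K_1 = K_2 − x×(3.346 − 2.792), so x = (K_2 − K_1)/(3.346 − 2.792) = 18.3886/0.554 = 33.2 km.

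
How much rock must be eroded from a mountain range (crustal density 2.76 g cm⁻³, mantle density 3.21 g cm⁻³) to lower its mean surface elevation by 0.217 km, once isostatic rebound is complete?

1.55 km

Net drop Δ = e − u = e − e ρ_c/ρ_m = e (ρ_m − ρ_c)/ρ_m.
e = Δ ρ_m/(ρ_m − ρ_c) = 0.217 km × 3.21/0.45 = 1.55 km.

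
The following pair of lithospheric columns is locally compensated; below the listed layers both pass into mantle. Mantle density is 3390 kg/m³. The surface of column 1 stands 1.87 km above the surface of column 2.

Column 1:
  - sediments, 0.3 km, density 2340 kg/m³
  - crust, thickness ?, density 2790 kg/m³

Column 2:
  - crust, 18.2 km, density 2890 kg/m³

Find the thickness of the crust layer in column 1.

Take the compensation level at the base of the deeper column (depth z_c below the surface of column 1) and equate Σ ρ_i t_i down to z_c; mantle fills any gap and the z_c terms cancel.
Column 1: 0.3×2340 + x×2790 + (z_c − 0.3 − x)×3390
Column 2: 1.87×0 + 18.2×2890 + (z_c − 1.87 − 18.2)×3390
The z_c×3390 term appears on both sides and cancels. Collect the known terms of each column as K = Σ(ρt)_known − 3390 × (depth of known layers): K_1 = 702 − 3390×0.3 = −315; K_2 = 52598 − 3390×(1.87 + 18.2) = −15439.3.
Balance: K_1 − x×(3390 − 2790) = K_2, so x = (K_1 − K_2)/(3390 − 2790) = 15124.3/600 = 25.2 km.

25.2 km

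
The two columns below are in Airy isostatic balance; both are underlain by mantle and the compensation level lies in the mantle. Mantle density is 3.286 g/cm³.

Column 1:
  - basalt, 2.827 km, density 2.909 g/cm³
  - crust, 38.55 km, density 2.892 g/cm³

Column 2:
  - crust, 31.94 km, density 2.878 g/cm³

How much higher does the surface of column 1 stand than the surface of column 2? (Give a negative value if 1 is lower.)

0.981 km

For any compensation level in the mantle, the mantle terms cancel and isostasy reduces to e = (Σt_1 − Σt_2) − (Σ(ρt)_1 − Σ(ρt)_2) / ρ_m.
Σt_1 = 41.377 km; Σt_2 = 31.94 km; Σ(ρt)_1 = 119.710343; Σ(ρt)_2 = 91.92332 (in km·g/cm³).
e = (41.377 − 31.94) − (119.710343 − 91.92332) / 3.286 = 0.981 km.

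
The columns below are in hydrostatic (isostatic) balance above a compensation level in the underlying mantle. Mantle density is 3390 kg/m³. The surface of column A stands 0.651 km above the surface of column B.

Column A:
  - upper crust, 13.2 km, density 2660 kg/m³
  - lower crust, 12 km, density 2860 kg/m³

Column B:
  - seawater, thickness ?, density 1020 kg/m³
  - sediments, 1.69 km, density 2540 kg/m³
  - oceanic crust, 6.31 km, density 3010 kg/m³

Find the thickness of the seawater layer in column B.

Take the compensation level at the base of the deeper column (depth z_c below the surface of column A) and equate Σ ρ_i t_i down to z_c; mantle fills any gap and the z_c terms cancel.
Column A: 13.2×2660 + 12×2860 + (z_c − 25.2)×3390
Column B: 0.651×0 + x×1020 + 1.69×2540 + 6.31×3010 + (z_c − 0.651 − 8 − x)×3390
The z_c×3390 term appears on both sides and cancels. Collect the known terms of each column as K = Σ(ρt)_known − 3390 × (depth of known layers): K_A = 69432 − 3390×25.2 = −15996; K_B = 23285.7 − 3390×(0.651 + 8) = −6041.19.
Balance: K_A = K_B − x×(3390 − 1020), so x = (K_B − K_A)/(3390 − 1020) = 9954.81/2370 = 4.2 km.

4.2 km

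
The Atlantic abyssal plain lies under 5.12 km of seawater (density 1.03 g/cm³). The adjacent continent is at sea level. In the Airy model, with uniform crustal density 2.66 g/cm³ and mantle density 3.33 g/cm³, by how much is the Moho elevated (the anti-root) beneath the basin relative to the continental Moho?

By Archimedes' principle applied to the lithosphere: replacing crust with seawater at the top is compensated by replacing crust with mantle at the base: d (ρ_c − ρ_w) = a (ρ_m − ρ_c).
a = d (ρ_c − ρ_w)/(ρ_m − ρ_c) = 5.12 km × 1.63/0.67 = 12.5 km.

12.5 km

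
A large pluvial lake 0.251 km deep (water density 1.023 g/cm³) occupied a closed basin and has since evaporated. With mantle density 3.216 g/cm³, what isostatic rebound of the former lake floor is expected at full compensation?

0.0798 km

u = d ρ_w/ρ_m = 0.251 km × 1.023/3.216 = 0.0798 km.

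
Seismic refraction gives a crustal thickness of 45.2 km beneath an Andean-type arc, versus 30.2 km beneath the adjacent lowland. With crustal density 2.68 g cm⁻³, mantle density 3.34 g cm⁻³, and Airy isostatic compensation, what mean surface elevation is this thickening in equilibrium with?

2.96 km

Excess crust Δ = 45.2 km − 30.2 km = 15 km, split between elevation h and root r with h + r = Δ.
Airy balance ρ_c h = (ρ_m − ρ_c) r gives r = h ρ_c/(ρ_m − ρ_c), so h (1 + ρ_c/(ρ_m − ρ_c)) = Δ, i.e. h = Δ (ρ_m − ρ_c)/ρ_m.
h = 15 km × 0.66/3.34 = 2.96 km.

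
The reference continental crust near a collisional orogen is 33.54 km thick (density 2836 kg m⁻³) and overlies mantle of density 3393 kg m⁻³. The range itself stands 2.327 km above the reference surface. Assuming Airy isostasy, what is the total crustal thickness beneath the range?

Root depth r = h ρ_c / (ρ_m − ρ_c) = 2.327 km × 2836 / 557 = 11.85 km.
Total thickness = T + h + r = 33.54 km + 2.327 km + 11.85 km = 47.7 km.

47.7 km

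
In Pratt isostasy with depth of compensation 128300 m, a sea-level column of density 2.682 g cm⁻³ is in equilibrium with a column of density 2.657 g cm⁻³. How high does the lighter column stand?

1210 m

ρ_ref D = ρ (D + h) → h = D (ρ_ref − ρ)/ρ.
h = 128300 m × (2.682 − 2.657)/2.657 = 1210 m.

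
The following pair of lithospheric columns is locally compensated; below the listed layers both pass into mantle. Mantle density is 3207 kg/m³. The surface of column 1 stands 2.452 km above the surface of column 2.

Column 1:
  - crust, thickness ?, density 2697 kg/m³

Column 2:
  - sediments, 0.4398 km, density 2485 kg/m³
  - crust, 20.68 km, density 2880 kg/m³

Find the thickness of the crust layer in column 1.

29.3 km

Take the compensation level at the base of the deeper column (depth z_c below the surface of column 1) and equate Σ ρ_i t_i down to z_c; mantle fills any gap and the z_c terms cancel.
Column 1: x×2697 + (z_c − 0 − x)×3207
Column 2: 2.452×0 + 0.4398×2485 + 20.68×2880 + (z_c − 2.452 − 21.1198)×3207
The z_c×3207 term appears on both sides and cancels. Collect the known terms of each column as K = Σ(ρt)_known − 3207 × (depth of known layers): K_1 = 0 − 3207×0 = 0; K_2 = 60651.303 − 3207×(2.452 + 21.1198) = −14943.4596.
Balance: K_1 − x×(3207 − 2697) = K_2, so x = (K_1 − K_2)/(3207 − 2697) = 14943.5/510 = 29.3 km.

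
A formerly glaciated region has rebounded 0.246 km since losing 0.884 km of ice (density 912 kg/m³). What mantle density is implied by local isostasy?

3280 kg/m³

ρ_m = ρ_ice t / u = 912 × 0.884 km/0.246 km = 3280 kg/m³.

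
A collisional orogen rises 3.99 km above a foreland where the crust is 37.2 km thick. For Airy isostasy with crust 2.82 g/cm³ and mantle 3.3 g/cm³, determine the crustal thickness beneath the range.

Root depth r = h ρ_c / (ρ_m − ρ_c) = 3.99 km × 2.82 / 0.48 = 23.44 km.
Total thickness = T + h + r = 37.2 km + 3.99 km + 23.44 km = 64.6 km.

64.6 km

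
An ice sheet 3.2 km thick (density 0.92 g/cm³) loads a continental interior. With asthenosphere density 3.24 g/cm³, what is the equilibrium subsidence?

Isostatic balance requires: the ice load ρ_ice t is balanced by mantle displaced below, ρ_m s.
s = t ρ_ice / ρ_m = 3.2 km × 0.92/3.24 = 0.909 km.

0.909 km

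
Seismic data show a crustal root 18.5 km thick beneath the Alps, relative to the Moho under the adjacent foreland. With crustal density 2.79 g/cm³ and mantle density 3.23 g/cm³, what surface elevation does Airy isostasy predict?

2.92 km

Isostatic balance requires: ρ_c h = (ρ_m − ρ_c) r.
h = r (ρ_m − ρ_c) / ρ_c = 18.5 km × (3.23 − 2.79) / 2.79 = 2.92 km.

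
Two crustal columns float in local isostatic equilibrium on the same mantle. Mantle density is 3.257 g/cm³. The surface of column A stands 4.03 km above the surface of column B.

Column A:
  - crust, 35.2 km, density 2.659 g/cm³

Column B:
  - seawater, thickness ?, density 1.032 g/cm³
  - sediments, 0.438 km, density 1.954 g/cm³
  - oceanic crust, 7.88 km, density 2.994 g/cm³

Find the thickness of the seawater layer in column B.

2.37 km

Take the compensation level at the base of the deeper column (depth z_c below the surface of column A) and equate Σ ρ_i t_i down to z_c; mantle fills any gap and the z_c terms cancel.
Column A: 35.2×2.659 + (z_c − 35.2)×3.257
Column B: 4.03×0 + x×1.032 + 0.438×1.954 + 7.88×2.994 + (z_c − 4.03 − 8.318 − x)×3.257
The z_c×3.257 term appears on both sides and cancels. Collect the known terms of each column as K = Σ(ρt)_known − 3.257 × (depth of known layers): K_A = 93.5968 − 3.257×35.2 = −21.0496; K_B = 24.448572 − 3.257×(4.03 + 8.318) = −15.768864.
Balance: K_A = K_B − x×(3.257 − 1.032), so x = (K_B − K_A)/(3.257 − 1.032) = 5.28074/2.225 = 2.37 km.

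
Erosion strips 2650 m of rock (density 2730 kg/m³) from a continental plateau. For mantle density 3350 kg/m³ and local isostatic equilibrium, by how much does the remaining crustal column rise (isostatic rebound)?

Unloading: uplift u = e ρ_c/ρ_m = 2650 m × 2730/3350 = 2160 m.

2160 m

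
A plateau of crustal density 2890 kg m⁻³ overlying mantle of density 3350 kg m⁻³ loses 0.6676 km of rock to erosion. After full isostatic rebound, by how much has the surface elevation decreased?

Rebound u = e ρ_c/ρ_m = 0.6676 km × 2890/3350 = 0.5759 km.
Net surface drop = e − u = 0.6676 km − 0.5759 km = e (ρ_m − ρ_c)/ρ_m = 0.0917 km.

0.0917 km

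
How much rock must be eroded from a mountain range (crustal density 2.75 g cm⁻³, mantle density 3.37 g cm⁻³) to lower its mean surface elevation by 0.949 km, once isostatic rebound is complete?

Net drop Δ = e − u = e − e ρ_c/ρ_m = e (ρ_m − ρ_c)/ρ_m.
e = Δ ρ_m/(ρ_m − ρ_c) = 0.949 km × 3.37/0.62 = 5.16 km.

5.16 km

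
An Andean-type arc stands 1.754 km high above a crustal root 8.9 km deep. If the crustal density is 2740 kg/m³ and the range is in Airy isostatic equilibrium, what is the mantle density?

3280 kg/m³

Airy balance: ρ_c h = (ρ_m − ρ_c) r → ρ_m = ρ_c (1 + h/r).
ρ_m = 2740 × (1 + 1.754 km/8.9 km) = 3280 kg/m³.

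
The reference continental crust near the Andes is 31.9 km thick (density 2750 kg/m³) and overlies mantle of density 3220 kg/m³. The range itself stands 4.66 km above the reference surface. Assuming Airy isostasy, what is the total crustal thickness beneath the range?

Root depth r = h ρ_c / (ρ_m − ρ_c) = 4.66 km × 2750 / 470 = 27.27 km.
Total thickness = T + h + r = 31.9 km + 4.66 km + 27.27 km = 63.8 km.

63.8 km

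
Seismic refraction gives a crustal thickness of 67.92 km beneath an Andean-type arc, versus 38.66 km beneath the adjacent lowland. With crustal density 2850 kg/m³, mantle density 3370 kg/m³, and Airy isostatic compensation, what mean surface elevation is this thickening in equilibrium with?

4.51 km

Excess crust Δ = 67.92 km − 38.66 km = 29.26 km, split between elevation h and root r with h + r = Δ.
Airy balance ρ_c h = (ρ_m − ρ_c) r gives r = h ρ_c/(ρ_m − ρ_c), so h (1 + ρ_c/(ρ_m − ρ_c)) = Δ, i.e. h = Δ (ρ_m − ρ_c)/ρ_m.
h = 29.26 km × 520/3370 = 4.51 km.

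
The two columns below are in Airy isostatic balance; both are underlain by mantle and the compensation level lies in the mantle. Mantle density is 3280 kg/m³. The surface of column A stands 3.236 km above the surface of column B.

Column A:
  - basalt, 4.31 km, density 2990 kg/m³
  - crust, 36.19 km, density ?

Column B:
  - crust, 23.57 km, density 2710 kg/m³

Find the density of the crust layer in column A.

Take the compensation level at the base of the deeper column (depth z_c below the surface of column A) and equate Σ ρ_i t_i down to z_c; mantle fills any gap and the z_c terms cancel.
Column A: 4.31×2990 + 36.19×ρ + (z_c − 40.5)×3280
Column B: 3.236×0 + 23.57×2710 + (z_c − 3.236 − 23.57)×3280
The z_c×3280 term appears on both sides and cancels. Collect the known terms of each column as K = Σ(ρt)_known − 3280 × (depth of known layers): K_A = 12886.9 − 3280×40.5 = −119953.1; K_B = 63874.7 − 3280×(3.236 + 23.57) = −24048.98.
Balance: K_A + 36.19×ρ = K_B, so ρ = (K_B − K_A)/36.19 = 95904.1/36.19 = 2650 kg/m³.

2650 kg/m³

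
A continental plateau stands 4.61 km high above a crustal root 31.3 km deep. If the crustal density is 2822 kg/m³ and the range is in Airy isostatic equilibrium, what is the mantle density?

3240 kg/m³

Airy balance: ρ_c h = (ρ_m − ρ_c) r → ρ_m = ρ_c (1 + h/r).
ρ_m = 2822 × (1 + 4.61 km/31.3 km) = 3240 kg/m³.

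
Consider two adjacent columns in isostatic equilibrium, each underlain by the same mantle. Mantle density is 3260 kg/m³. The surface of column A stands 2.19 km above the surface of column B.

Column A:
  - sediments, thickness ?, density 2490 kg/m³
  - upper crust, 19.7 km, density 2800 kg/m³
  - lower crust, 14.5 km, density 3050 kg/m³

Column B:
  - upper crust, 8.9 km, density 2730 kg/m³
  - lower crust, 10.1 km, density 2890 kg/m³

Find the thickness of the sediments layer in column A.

Take the compensation level at the base of the deeper column (depth z_c below the surface of column A) and equate Σ ρ_i t_i down to z_c; mantle fills any gap and the z_c terms cancel.
Column A: x×2490 + 19.7×2800 + 14.5×3050 + (z_c − 34.2 − x)×3260
Column B: 2.19×0 + 8.9×2730 + 10.1×2890 + (z_c − 2.19 − 19)×3260
The z_c×3260 term appears on both sides and cancels. Collect the known terms of each column as K = Σ(ρt)_known − 3260 × (depth of known layers): K_A = 99385 − 3260×34.2 = −12107; K_B = 53486 − 3260×(2.19 + 19) = −15593.4.
Balance: K_A − x×(3260 − 2490) = K_B, so x = (K_A − K_B)/(3260 − 2490) = 3486.4/770 = 4.53 km.

4.53 km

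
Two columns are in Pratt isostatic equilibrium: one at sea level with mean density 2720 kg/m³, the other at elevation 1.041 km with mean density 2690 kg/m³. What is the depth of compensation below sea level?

ρ_ref D = ρ (D + h) → D (ρ_ref − ρ) = ρ h.
D = ρ h/(ρ_ref − ρ) = 2690 × 1.041 km/(2720 − 2690) = 93.3 km.

93.3 km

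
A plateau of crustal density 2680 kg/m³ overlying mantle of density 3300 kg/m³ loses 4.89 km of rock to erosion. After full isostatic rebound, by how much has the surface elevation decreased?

Rebound u = e ρ_c/ρ_m = 4.89 km × 2680/3300 = 3.971 km.
Net surface drop = e − u = 4.89 km − 3.971 km = e (ρ_m − ρ_c)/ρ_m = 0.919 km.

0.919 km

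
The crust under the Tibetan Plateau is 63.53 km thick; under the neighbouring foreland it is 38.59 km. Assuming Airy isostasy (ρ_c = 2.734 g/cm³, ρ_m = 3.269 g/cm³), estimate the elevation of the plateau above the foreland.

4.08 km

Excess crust Δ = 63.53 km − 38.59 km = 24.94 km, split between elevation h and root r with h + r = Δ.
Airy balance ρ_c h = (ρ_m − ρ_c) r gives r = h ρ_c/(ρ_m − ρ_c), so h (1 + ρ_c/(ρ_m − ρ_c)) = Δ, i.e. h = Δ (ρ_m − ρ_c)/ρ_m.
h = 24.94 km × 0.535/3.269 = 4.08 km.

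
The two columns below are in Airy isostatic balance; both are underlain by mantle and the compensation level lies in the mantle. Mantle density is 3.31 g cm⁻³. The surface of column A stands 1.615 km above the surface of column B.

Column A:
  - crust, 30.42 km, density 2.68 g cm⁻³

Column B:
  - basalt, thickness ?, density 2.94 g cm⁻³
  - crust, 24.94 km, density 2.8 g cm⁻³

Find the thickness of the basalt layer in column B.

2.97 km

Take the compensation level at the base of the deeper column (depth z_c below the surface of column A) and equate Σ ρ_i t_i down to z_c; mantle fills any gap and the z_c terms cancel.
Column A: 30.42×2.68 + (z_c − 30.42)×3.31
Column B: 1.615×0 + x×2.94 + 24.94×2.8 + (z_c − 1.615 − 24.94 − x)×3.31
The z_c×3.31 term appears on both sides and cancels. Collect the known terms of each column as K = Σ(ρt)_known − 3.31 × (depth of known layers): K_A = 81.5256 − 3.31×30.42 = −19.1646; K_B = 69.832 − 3.31×(1.615 + 24.94) = −18.06505.
Balance: K_A = K_B − x×(3.31 − 2.94), so x = (K_B − K_A)/(3.31 − 2.94) = 1.09955/0.37 = 2.97 km.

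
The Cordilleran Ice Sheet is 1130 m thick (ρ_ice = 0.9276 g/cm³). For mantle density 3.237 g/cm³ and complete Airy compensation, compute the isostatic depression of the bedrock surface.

In Airy isostatic equilibrium: the ice load ρ_ice t is balanced by mantle displaced below, ρ_m s.
s = t ρ_ice / ρ_m = 1130 m × 0.9276/3.237 = 324 m.

324 m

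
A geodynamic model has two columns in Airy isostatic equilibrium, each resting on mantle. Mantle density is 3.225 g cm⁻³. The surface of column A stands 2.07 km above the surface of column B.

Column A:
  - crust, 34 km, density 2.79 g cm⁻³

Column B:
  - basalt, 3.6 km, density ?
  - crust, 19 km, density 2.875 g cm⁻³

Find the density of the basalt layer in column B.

Take the compensation level at the base of the deeper column (depth z_c below the surface of column A) and equate Σ ρ_i t_i down to z_c; mantle fills any gap and the z_c terms cancel.
Column A: 34×2.79 + (z_c − 34)×3.225
Column B: 2.07×0 + 3.6×ρ + 19×2.875 + (z_c − 2.07 − 22.6)×3.225
The z_c×3.225 term appears on both sides and cancels. Collect the known terms of each column as K = Σ(ρt)_known − 3.225 × (depth of known layers): K_A = 94.86 − 3.225×34 = −14.79; K_B = 54.625 − 3.225×(2.07 + 22.6) = −24.93575.
Balance: K_A = K_B + 3.6×ρ, so ρ = (K_A − K_B)/3.6 = 10.1457/3.6 = 2.82 g cm⁻³.

2.82 g cm⁻³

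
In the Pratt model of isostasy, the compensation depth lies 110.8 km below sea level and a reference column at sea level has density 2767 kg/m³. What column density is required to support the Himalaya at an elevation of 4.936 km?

Pratt balance: ρ_ref D = ρ (D + h).
ρ = ρ_ref D/(D + h) = 2767 × 110.8 km/(110.8 km + 4.936 km) = 2650 kg/m³.

2650 kg/m³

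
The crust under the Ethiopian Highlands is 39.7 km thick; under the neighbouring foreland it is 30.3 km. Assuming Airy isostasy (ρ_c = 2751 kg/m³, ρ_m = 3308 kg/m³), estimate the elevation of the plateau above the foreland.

Excess crust Δ = 39.7 km − 30.3 km = 9.4 km, split between elevation h and root r with h + r = Δ.
Airy balance ρ_c h = (ρ_m − ρ_c) r gives r = h ρ_c/(ρ_m − ρ_c), so h (1 + ρ_c/(ρ_m − ρ_c)) = Δ, i.e. h = Δ (ρ_m − ρ_c)/ρ_m.
h = 9.4 km × 557/3308 = 1.58 km.

1.58 km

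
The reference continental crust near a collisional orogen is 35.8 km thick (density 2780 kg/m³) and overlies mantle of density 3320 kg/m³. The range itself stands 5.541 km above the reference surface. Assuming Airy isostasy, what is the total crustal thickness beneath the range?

69.9 km

Root depth r = h ρ_c / (ρ_m − ρ_c) = 5.541 km × 2780 / 540 = 28.53 km.
Total thickness = T + h + r = 35.8 km + 5.541 km + 28.53 km = 69.9 km.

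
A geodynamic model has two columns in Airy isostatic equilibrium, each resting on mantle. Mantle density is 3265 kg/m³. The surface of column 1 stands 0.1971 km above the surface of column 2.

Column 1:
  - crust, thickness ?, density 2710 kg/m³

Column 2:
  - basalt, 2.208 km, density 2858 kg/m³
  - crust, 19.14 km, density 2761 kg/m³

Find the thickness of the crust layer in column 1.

20.2 km

Take the compensation level at the base of the deeper column (depth z_c below the surface of column 1) and equate Σ ρ_i t_i down to z_c; mantle fills any gap and the z_c terms cancel.
Column 1: x×2710 + (z_c − 0 − x)×3265
Column 2: 0.1971×0 + 2.208×2858 + 19.14×2761 + (z_c − 0.1971 − 21.348)×3265
The z_c×3265 term appears on both sides and cancels. Collect the known terms of each column as K = Σ(ρt)_known − 3265 × (depth of known layers): K_1 = 0 − 3265×0 = 0; K_2 = 59156.004 − 3265×(0.1971 + 21.348) = −11188.7475.
Balance: K_1 − x×(3265 − 2710) = K_2, so x = (K_1 − K_2)/(3265 − 2710) = 11188.7/555 = 20.2 km.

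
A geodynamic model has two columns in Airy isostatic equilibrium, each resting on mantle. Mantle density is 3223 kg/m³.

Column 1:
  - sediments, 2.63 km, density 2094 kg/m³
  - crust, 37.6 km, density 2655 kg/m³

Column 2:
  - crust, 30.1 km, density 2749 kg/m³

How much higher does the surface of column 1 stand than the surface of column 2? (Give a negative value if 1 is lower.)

For any compensation level in the mantle, the mantle terms cancel and isostasy reduces to e = (Σt_1 − Σt_2) − (Σ(ρt)_1 − Σ(ρt)_2) / ρ_m.
Σt_1 = 40.23 km; Σt_2 = 30.1 km; Σ(ρt)_1 = 105335.22; Σ(ρt)_2 = 82744.9 (in km·kg/m³).
e = (40.23 − 30.1) − (105335.22 − 82744.9) / 3223 = 3.12 km.

3.12 km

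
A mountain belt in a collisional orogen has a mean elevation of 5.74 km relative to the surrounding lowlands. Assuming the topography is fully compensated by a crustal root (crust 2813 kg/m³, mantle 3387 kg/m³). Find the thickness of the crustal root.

28.1 km

Equating mass per unit area of the two columns: the weight of the topography is balanced by the buoyancy of the root, ρ_c h = (ρ_m − ρ_c) r.
r = h · ρ_c / (ρ_m − ρ_c) = 5.74 km × 2813 / (3387 − 2813) = 28.1 km.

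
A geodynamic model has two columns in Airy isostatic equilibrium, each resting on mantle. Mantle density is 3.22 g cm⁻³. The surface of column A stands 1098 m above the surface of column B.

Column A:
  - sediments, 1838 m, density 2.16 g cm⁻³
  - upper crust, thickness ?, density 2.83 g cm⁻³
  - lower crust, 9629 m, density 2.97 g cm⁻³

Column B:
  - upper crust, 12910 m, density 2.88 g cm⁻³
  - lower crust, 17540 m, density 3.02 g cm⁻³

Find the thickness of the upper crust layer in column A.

18100 m

Take the compensation level at the base of the deeper column (depth z_c below the surface of column A) and equate Σ ρ_i t_i down to z_c; mantle fills any gap and the z_c terms cancel.
Column A: 1838×2.16 + x×2.83 + 9629×2.97 + (z_c − 11467 − x)×3.22
Column B: 1098×0 + 12910×2.88 + 17540×3.02 + (z_c − 1098 − 30450)×3.22
The z_c×3.22 term appears on both sides and cancels. Collect the known terms of each column as K = Σ(ρt)_known − 3.22 × (depth of known layers): K_A = 32568.21 − 3.22×11467 = −4355.53; K_B = 90151.6 − 3.22×(1098 + 30450) = −11432.96.
Balance: K_A − x×(3.22 − 2.83) = K_B, so x = (K_A − K_B)/(3.22 − 2.83) = 7077.43/0.39 = 18100 m.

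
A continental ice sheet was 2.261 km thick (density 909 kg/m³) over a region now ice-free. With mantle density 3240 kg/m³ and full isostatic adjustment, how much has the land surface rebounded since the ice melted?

Removing the load lets mantle flow back in; uplift u satisfies ρ_ice t = ρ_m u.
u = t ρ_ice/ρ_m = 2.261 km × 909/3240 = 0.634 km.

0.634 km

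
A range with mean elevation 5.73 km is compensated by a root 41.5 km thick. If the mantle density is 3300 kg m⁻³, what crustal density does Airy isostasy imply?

2900 kg m⁻³

ρ_c h = (ρ_m − ρ_c) r → ρ_c (h + r) = ρ_m r → ρ_c = ρ_m r / (h + r).
ρ_c = 3300 × 41.5 km / (5.73 km + 41.5 km) = 2900 kg m⁻³.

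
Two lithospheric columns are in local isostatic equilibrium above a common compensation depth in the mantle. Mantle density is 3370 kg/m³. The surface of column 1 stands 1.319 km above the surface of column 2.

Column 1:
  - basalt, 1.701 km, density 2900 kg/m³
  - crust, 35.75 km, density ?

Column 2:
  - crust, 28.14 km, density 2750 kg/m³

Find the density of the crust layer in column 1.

Take the compensation level at the base of the deeper column (depth z_c below the surface of column 1) and equate Σ ρ_i t_i down to z_c; mantle fills any gap and the z_c terms cancel.
Column 1: 1.701×2900 + 35.75×ρ + (z_c − 37.451)×3370
Column 2: 1.319×0 + 28.14×2750 + (z_c − 1.319 − 28.14)×3370
The z_c×3370 term appears on both sides and cancels. Collect the known terms of each column as K = Σ(ρt)_known − 3370 × (depth of known layers): K_1 = 4932.9 − 3370×37.451 = −121276.97; K_2 = 77385 − 3370×(1.319 + 28.14) = −21891.83.
Balance: K_1 + 35.75×ρ = K_2, so ρ = (K_2 − K_1)/35.75 = 99385.1/35.75 = 2780 kg/m³.

2780 kg/m³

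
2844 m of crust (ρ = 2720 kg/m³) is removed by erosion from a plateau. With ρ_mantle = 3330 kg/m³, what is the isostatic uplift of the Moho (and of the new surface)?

Unloading: uplift u = e ρ_c/ρ_m = 2844 m × 2720/3330 = 2320 m.

2320 m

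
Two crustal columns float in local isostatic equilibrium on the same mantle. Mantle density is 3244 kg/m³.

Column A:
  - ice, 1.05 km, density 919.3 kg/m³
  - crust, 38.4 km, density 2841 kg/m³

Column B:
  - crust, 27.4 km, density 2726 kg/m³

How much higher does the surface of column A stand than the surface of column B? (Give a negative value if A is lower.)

For any compensation level in the mantle, the mantle terms cancel and isostasy reduces to e = (Σt_A − Σt_B) − (Σ(ρt)_A − Σ(ρt)_B) / ρ_m.
Σt_A = 39.45 km; Σt_B = 27.4 km; Σ(ρt)_A = 110059.665; Σ(ρt)_B = 74692.4 (in km·kg/m³).
e = (39.45 − 27.4) − (110059.665 − 74692.4) / 3244 = 1.15 km.

1.15 km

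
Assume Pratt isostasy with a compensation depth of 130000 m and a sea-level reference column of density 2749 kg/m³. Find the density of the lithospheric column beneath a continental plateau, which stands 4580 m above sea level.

2660 kg/m³

Pratt balance: ρ_ref D = ρ (D + h).
ρ = ρ_ref D/(D + h) = 2749 × 130000 m/(130000 m + 4580 m) = 2660 kg/m³.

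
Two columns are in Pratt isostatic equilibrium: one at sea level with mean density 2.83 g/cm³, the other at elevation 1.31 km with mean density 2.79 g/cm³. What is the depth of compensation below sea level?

91.4 km

ρ_ref D = ρ (D + h) → D (ρ_ref − ρ) = ρ h.
D = ρ h/(ρ_ref − ρ) = 2.79 × 1.31 km/(2.83 − 2.79) = 91.4 km.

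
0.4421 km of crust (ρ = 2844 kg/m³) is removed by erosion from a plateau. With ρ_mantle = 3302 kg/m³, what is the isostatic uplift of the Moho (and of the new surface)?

0.381 km

Unloading: uplift u = e ρ_c/ρ_m = 0.4421 km × 2844/3302 = 0.381 km.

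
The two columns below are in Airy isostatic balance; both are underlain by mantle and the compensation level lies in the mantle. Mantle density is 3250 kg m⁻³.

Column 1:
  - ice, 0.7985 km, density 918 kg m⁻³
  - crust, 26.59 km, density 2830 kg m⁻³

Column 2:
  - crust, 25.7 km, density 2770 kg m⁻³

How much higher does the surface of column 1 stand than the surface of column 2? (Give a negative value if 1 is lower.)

0.214 km

For any compensation level in the mantle, the mantle terms cancel and isostasy reduces to e = (Σt_1 − Σt_2) − (Σ(ρt)_1 − Σ(ρt)_2) / ρ_m.
Σt_1 = 27.3885 km; Σt_2 = 25.7 km; Σ(ρt)_1 = 75982.723; Σ(ρt)_2 = 71189 (in km·kg m⁻³).
e = (27.3885 − 25.7) − (75982.723 − 71189) / 3250 = 0.214 km.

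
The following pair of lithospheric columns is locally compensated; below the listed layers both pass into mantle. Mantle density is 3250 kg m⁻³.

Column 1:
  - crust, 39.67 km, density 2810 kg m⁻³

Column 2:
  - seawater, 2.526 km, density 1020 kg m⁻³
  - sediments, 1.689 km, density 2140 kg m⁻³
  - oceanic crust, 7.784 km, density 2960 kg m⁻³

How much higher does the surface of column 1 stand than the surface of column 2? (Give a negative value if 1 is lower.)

For any compensation level in the mantle, the mantle terms cancel and isostasy reduces to e = (Σt_1 − Σt_2) − (Σ(ρt)_1 − Σ(ρt)_2) / ρ_m.
Σt_1 = 39.67 km; Σt_2 = 11.999 km; Σ(ρt)_1 = 111472.7; Σ(ρt)_2 = 29231.62 (in km·kg m⁻³).
e = (39.67 − 11.999) − (111472.7 − 29231.62) / 3250 = 2.37 km.

2.37 km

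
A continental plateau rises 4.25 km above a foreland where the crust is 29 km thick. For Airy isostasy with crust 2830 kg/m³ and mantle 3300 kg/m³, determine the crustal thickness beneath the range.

Root depth r = h ρ_c / (ρ_m − ρ_c) = 4.25 km × 2830 / 470 = 25.59 km.
Total thickness = T + h + r = 29 km + 4.25 km + 25.59 km = 58.8 km.

58.8 km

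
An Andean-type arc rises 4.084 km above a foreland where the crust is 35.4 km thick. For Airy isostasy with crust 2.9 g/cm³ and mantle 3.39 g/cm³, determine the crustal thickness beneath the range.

Root depth r = h ρ_c / (ρ_m − ρ_c) = 4.084 km × 2.9 / 0.49 = 24.17 km.
Total thickness = T + h + r = 35.4 km + 4.084 km + 24.17 km = 63.7 km.

63.7 km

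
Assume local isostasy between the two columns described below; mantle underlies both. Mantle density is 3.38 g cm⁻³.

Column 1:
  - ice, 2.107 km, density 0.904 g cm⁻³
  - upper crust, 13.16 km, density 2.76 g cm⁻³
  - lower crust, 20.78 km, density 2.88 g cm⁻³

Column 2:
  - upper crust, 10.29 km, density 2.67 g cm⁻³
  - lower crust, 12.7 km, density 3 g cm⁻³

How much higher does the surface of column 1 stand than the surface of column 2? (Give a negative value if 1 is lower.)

3.44 km

For any compensation level in the mantle, the mantle terms cancel and isostasy reduces to e = (Σt_1 − Σt_2) − (Σ(ρt)_1 − Σ(ρt)_2) / ρ_m.
Σt_1 = 36.047 km; Σt_2 = 22.99 km; Σ(ρt)_1 = 98.072728; Σ(ρt)_2 = 65.5743 (in km·g cm⁻³).
e = (36.047 − 22.99) − (98.072728 − 65.5743) / 3.38 = 3.44 km.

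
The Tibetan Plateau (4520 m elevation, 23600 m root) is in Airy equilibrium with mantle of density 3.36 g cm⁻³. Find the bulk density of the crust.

2.82 g cm⁻³

ρ_c h = (ρ_m − ρ_c) r → ρ_c (h + r) = ρ_m r → ρ_c = ρ_m r / (h + r).
ρ_c = 3.36 × 23600 m / (4520 m + 23600 m) = 2.82 g cm⁻³.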